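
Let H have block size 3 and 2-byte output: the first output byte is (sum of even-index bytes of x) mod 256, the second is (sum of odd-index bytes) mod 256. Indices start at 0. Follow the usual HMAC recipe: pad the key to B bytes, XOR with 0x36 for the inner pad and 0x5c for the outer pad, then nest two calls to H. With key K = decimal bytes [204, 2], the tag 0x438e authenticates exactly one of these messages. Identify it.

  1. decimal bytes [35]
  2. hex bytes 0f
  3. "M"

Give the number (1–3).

Key decimal bytes [204, 2] = cc 02 is 2 bytes ≤ B = 3; zero-pad to 3 bytes: K' = cc 02 00.
K' ⊕ ipad = fa 34 36; K' ⊕ opad = 90 5e 5c.
m1: inner = H(fa 34 36 23) = 30 57; tag = H(90 5e 5c 30 57) = 438e ← matches
m2: inner = H(fa 34 36 0f) = 30 43; tag = H(90 5e 5c 30 43) = 2f8e
m3: inner = H(fa 34 36 4d) = 30 81; tag = H(90 5e 5c 30 81) = 6d8e

1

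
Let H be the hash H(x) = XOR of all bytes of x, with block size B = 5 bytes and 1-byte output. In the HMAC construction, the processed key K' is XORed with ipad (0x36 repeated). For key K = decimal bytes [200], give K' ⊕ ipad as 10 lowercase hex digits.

fe36363636

Key decimal bytes [200] = c8 is 1 byte ≤ B = 5; zero-pad to 5 bytes: K' = c8 00 00 00 00.
XOR each byte with 0x36: c8⊕36=fe, 00⊕36=36, 00⊕36=36, 00⊕36=36, 00⊕36=36.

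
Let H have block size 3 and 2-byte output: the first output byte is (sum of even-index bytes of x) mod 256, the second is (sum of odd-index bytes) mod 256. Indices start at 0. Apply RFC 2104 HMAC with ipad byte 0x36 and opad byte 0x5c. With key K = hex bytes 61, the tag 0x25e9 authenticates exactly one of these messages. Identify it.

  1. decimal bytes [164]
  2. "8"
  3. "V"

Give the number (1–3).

3

Key hex bytes 61 is 1 byte ≤ B = 3; zero-pad to 3 bytes: K' = 61 00 00.
K' ⊕ ipad = 57 36 36; K' ⊕ opad = 3d 5c 5c.
m1: inner = H(57 36 36 a4) = 8d da; tag = H(3d 5c 5c 8d da) = 73e9
m2: inner = H(57 36 36 38) = 8d 6e; tag = H(3d 5c 5c 8d 6e) = 07e9
m3: inner = H(57 36 36 56) = 8d 8c; tag = H(3d 5c 5c 8d 8c) = 25e9 ← matches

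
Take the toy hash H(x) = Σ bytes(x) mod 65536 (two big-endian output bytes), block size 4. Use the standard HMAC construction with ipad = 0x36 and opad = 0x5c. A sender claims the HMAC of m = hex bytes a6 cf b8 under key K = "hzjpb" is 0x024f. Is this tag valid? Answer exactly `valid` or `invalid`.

valid

Key "hzjpb" = 68 7a 6a 70 62 is 5 bytes > B = 4, so hash it first: H(key) = 02 1e, then zero-pad to 4 bytes: K' = 02 1e 00 00.
K' ⊕ ipad = 34 28 36 36; K' ⊕ opad = 5e 42 5c 5c.
Inner hash: sum = 52+40+54+54+166+207+184 = 757 → 02 f5.
Outer hash (recomputed tag): sum = 94+66+92+92+2+245 = 591 → 02 4f.
Recomputed tag = 024f; claimed = 024f → match.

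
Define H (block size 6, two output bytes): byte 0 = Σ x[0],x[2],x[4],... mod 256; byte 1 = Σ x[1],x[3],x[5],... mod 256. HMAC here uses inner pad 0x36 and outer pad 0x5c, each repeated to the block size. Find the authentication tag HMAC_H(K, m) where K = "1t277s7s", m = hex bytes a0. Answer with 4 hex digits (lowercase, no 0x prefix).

3898

Key "1t277s7s" = 31 74 32 37 37 73 37 73 is 8 bytes > B = 6, so hash it first: H(key) = d1 91, then zero-pad to 6 bytes: K' = d1 91 00 00 00 00.
K' ⊕ ipad = e7 a7 36 36 36 36.  K' ⊕ opad = 8d cd 5c 5c 5c 5c.
Inner input = (K'⊕ipad) ∥ m = e7 a7 36 36 36 36 ∥ a0.
Inner hash: even-index sum = 499 mod 256 = 243; odd-index sum = 275 mod 256 = 19 → f3 13.
Outer input = (K'⊕opad) ∥ inner = 8d cd 5c 5c 5c 5c ∥ f3 13.
Outer hash (tag): even-index sum = 568 mod 256 = 56; odd-index sum = 408 mod 256 = 152 → 38 98.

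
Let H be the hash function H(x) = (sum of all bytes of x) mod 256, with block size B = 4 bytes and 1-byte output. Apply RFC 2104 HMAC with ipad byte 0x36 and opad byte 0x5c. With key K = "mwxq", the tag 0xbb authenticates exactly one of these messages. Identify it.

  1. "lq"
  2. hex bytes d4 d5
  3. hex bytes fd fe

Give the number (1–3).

Key "mwxq" = 6d 77 78 71 is exactly B = 4 bytes: K' = 6d 77 78 71.
K' ⊕ ipad = 5b 41 4e 47; K' ⊕ opad = 31 2b 24 2d.
m1: inner = H(5b 41 4e 47 6c 71) = 0e; tag = H(31 2b 24 2d 0e) = bb ← matches
m2: inner = H(5b 41 4e 47 d4 d5) = da; tag = H(31 2b 24 2d da) = 87
m3: inner = H(5b 41 4e 47 fd fe) = 2c; tag = H(31 2b 24 2d 2c) = d9

1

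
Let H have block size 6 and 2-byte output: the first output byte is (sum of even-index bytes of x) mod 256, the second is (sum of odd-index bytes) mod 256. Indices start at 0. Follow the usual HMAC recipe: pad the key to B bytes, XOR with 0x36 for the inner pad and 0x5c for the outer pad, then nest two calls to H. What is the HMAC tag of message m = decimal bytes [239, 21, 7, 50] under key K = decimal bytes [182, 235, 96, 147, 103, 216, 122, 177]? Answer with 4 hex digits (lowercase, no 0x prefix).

86f7

Key decimal bytes [182, 235, 96, 147, 103, 216, 122, 177] = b6 eb 60 93 67 d8 7a b1 is 8 bytes > B = 6, so hash it first: H(key) = f7 07, then zero-pad to 6 bytes: K' = f7 07 00 00 00 00.
K' ⊕ ipad = c1 31 36 36 36 36.  K' ⊕ opad = ab 5b 5c 5c 5c 5c.
Inner input = (K'⊕ipad) ∥ m = c1 31 36 36 36 36 ∥ ef 15 07 32.
Inner hash: even-index sum = 547 mod 256 = 35; odd-index sum = 228 mod 256 = 228 → 23 e4.
Outer input = (K'⊕opad) ∥ inner = ab 5b 5c 5c 5c 5c ∥ 23 e4.
Outer hash (tag): even-index sum = 390 mod 256 = 134; odd-index sum = 503 mod 256 = 247 → 86 f7.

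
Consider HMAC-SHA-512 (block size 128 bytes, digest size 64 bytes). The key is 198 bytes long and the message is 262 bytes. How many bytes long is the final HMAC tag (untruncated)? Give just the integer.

The tag is one SHA-512 digest: 64 bytes.

64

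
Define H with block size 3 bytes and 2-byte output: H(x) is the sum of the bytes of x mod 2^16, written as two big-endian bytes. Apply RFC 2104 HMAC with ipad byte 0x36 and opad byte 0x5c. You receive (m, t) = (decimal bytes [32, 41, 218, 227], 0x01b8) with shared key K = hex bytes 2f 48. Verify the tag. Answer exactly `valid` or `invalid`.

valid

Key hex bytes 2f 48 is 2 bytes ≤ B = 3; zero-pad to 3 bytes: K' = 2f 48 00.
K' ⊕ ipad = 19 7e 36; K' ⊕ opad = 73 14 5c.
Inner hash: sum = 25+126+54+32+41+218+227 = 723 → 02 d3.
Outer hash (recomputed tag): sum = 115+20+92+2+211 = 440 → 01 b8.
Recomputed tag = 01b8; claimed = 01b8 → match.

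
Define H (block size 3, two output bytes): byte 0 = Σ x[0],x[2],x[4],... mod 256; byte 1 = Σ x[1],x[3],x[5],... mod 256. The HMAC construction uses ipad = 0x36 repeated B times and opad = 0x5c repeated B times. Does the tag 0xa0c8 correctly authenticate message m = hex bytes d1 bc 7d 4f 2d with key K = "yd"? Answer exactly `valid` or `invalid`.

invalid

Key "yd" = 79 64 is 2 bytes ≤ B = 3; zero-pad to 3 bytes: K' = 79 64 00.
K' ⊕ ipad = 4f 52 36; K' ⊕ opad = 25 38 5c.
Inner hash: even-index sum = 400 mod 256 = 144; odd-index sum = 461 mod 256 = 205 → 90 cd.
Outer hash (recomputed tag): even-index sum = 334 mod 256 = 78; odd-index sum = 200 mod 256 = 200 → 4e c8.
Recomputed tag = 4ec8; claimed = a0c8 → mismatch.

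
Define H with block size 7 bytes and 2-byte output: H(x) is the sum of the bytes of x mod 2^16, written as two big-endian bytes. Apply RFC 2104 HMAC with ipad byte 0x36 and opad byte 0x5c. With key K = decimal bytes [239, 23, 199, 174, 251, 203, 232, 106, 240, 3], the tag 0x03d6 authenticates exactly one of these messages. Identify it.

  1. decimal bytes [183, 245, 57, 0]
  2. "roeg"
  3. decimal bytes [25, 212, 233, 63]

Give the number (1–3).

1

Key decimal bytes [239, 23, 199, 174, 251, 203, 232, 106, 240, 3] = ef 17 c7 ae fb cb e8 6a f0 03 is 10 bytes > B = 7, so hash it first: H(key) = 06 86, then zero-pad to 7 bytes: K' = 06 86 00 00 00 00 00.
K' ⊕ ipad = 30 b0 36 36 36 36 36; K' ⊕ opad = 5a da 5c 5c 5c 5c 5c.
m1: inner = H(30 b0 36 36 36 36 36 b7 f5 39 00) = 03 d3; tag = H(5a da 5c 5c 5c 5c 5c 03 d3) = 03d6 ← matches
m2: inner = H(30 b0 36 36 36 36 36 72 6f 65 67) = 03 9b; tag = H(5a da 5c 5c 5c 5c 5c 03 9b) = 039e
m3: inner = H(30 b0 36 36 36 36 36 19 d4 e9 3f) = 04 03; tag = H(5a da 5c 5c 5c 5c 5c 04 03) = 0307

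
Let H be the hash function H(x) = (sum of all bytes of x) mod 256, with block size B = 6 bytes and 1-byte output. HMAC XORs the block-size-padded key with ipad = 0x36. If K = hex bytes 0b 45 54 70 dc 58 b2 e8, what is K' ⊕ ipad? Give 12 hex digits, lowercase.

d43636363636

Key hex bytes 0b 45 54 70 dc 58 b2 e8 is 8 bytes > B = 6, so hash it first: H(key) = e2, then zero-pad to 6 bytes: K' = e2 00 00 00 00 00.
XOR each byte with 0x36: e2⊕36=d4, 00⊕36=36, 00⊕36=36, 00⊕36=36, 00⊕36=36, 00⊕36=36.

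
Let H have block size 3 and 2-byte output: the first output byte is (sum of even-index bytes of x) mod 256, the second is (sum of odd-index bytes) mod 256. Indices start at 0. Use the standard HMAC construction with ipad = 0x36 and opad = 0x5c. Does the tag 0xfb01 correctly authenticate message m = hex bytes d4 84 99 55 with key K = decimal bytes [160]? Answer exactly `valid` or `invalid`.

Key decimal bytes [160] = a0 is 1 byte ≤ B = 3; zero-pad to 3 bytes: K' = a0 00 00.
K' ⊕ ipad = 96 36 36; K' ⊕ opad = fc 5c 5c.
Inner hash: even-index sum = 421 mod 256 = 165; odd-index sum = 419 mod 256 = 163 → a5 a3.
Outer hash (recomputed tag): even-index sum = 507 mod 256 = 251; odd-index sum = 257 mod 256 = 1 → fb 01.
Recomputed tag = fb01; claimed = fb01 → match.

valid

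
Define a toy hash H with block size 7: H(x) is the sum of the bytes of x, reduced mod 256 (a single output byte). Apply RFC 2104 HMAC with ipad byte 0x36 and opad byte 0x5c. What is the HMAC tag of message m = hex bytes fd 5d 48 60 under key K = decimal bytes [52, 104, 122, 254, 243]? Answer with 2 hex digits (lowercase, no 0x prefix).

72

Key decimal bytes [52, 104, 122, 254, 243] = 34 68 7a fe f3 is 5 bytes ≤ B = 7; zero-pad to 7 bytes: K' = 34 68 7a fe f3 00 00.
K' ⊕ ipad = 02 5e 4c c8 c5 36 36.  K' ⊕ opad = 68 34 26 a2 af 5c 5c.
Inner input = (K'⊕ipad) ∥ m = 02 5e 4c c8 c5 36 36 ∥ fd 5d 48 60.
Inner hash: sum = 2+94+76+200+197+54+54+253+93+72+96 = 1191; mod 256 = 167 → a7.
Outer input = (K'⊕opad) ∥ inner = 68 34 26 a2 af 5c 5c ∥ a7.
Outer hash (tag): sum = 104+52+38+162+175+92+92+167 = 882; mod 256 = 114 → 72.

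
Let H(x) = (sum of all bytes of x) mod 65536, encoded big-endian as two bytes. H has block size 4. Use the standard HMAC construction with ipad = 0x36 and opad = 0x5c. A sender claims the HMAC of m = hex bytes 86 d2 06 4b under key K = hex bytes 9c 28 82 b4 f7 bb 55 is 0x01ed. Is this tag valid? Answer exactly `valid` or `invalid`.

valid

Key hex bytes 9c 28 82 b4 f7 bb 55 is 7 bytes > B = 4, so hash it first: H(key) = 04 01, then zero-pad to 4 bytes: K' = 04 01 00 00.
K' ⊕ ipad = 32 37 36 36; K' ⊕ opad = 58 5d 5c 5c.
Inner hash: sum = 50+55+54+54+134+210+6+75 = 638 → 02 7e.
Outer hash (recomputed tag): sum = 88+93+92+92+2+126 = 493 → 01 ed.
Recomputed tag = 01ed; claimed = 01ed → match.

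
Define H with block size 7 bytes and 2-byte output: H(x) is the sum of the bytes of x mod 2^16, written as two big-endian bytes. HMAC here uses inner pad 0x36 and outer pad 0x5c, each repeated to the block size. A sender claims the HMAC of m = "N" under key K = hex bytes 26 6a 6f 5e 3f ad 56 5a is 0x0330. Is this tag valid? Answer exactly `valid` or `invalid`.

Key hex bytes 26 6a 6f 5e 3f ad 56 5a is 8 bytes > B = 7, so hash it first: H(key) = 02 f9, then zero-pad to 7 bytes: K' = 02 f9 00 00 00 00 00.
K' ⊕ ipad = 34 cf 36 36 36 36 36; K' ⊕ opad = 5e a5 5c 5c 5c 5c 5c.
Inner hash: sum = 52+207+54+54+54+54+54+78 = 607 → 02 5f.
Outer hash (recomputed tag): sum = 94+165+92+92+92+92+92+2+95 = 816 → 03 30.
Recomputed tag = 0330; claimed = 0330 → match.

valid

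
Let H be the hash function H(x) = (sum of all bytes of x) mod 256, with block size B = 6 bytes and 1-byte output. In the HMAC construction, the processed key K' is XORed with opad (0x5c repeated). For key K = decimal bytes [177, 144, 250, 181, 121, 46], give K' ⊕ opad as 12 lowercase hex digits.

Key decimal bytes [177, 144, 250, 181, 121, 46] = b1 90 fa b5 79 2e is exactly B = 6 bytes: K' = b1 90 fa b5 79 2e.
XOR each byte with 0x5c: b1⊕5c=ed, 90⊕5c=cc, fa⊕5c=a6, b5⊕5c=e9, 79⊕5c=25, 2e⊕5c=72.

edcca6e92572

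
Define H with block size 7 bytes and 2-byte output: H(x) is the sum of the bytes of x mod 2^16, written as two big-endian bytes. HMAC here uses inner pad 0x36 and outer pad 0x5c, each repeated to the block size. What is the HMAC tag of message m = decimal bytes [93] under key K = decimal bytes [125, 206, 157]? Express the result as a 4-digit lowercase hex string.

030a

Key decimal bytes [125, 206, 157] = 7d ce 9d is 3 bytes ≤ B = 7; zero-pad to 7 bytes: K' = 7d ce 9d 00 00 00 00.
K' ⊕ ipad = 4b f8 ab 36 36 36 36.  K' ⊕ opad = 21 92 c1 5c 5c 5c 5c.
Inner input = (K'⊕ipad) ∥ m = 4b f8 ab 36 36 36 36 ∥ 5d.
Inner hash: sum = 75+248+171+54+54+54+54+93 = 803 → 03 23.
Outer input = (K'⊕opad) ∥ inner = 21 92 c1 5c 5c 5c 5c ∥ 03 23.
Outer hash (tag): sum = 33+146+193+92+92+92+92+3+35 = 778 → 03 0a.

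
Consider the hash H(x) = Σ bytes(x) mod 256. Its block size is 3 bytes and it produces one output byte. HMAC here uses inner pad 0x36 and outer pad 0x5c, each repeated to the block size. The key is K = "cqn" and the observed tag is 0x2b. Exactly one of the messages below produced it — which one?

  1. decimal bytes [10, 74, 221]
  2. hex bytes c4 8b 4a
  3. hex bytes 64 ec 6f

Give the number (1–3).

2

Key "cqn" = 63 71 6e is exactly B = 3 bytes: K' = 63 71 6e.
K' ⊕ ipad = 55 47 58; K' ⊕ opad = 3f 2d 32.
m1: inner = H(55 47 58 0a 4a dd) = 25; tag = H(3f 2d 32 25) = c3
m2: inner = H(55 47 58 c4 8b 4a) = 8d; tag = H(3f 2d 32 8d) = 2b ← matches
m3: inner = H(55 47 58 64 ec 6f) = b3; tag = H(3f 2d 32 b3) = 51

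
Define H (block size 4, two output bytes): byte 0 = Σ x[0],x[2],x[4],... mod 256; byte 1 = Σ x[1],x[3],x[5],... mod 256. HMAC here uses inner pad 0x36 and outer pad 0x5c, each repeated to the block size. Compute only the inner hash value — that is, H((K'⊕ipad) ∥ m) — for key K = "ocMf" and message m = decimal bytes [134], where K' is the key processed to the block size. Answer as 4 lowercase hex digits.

5aa5

Key "ocMf" = 6f 63 4d 66 is exactly B = 4 bytes: K' = 6f 63 4d 66.
K' ⊕ ipad = 59 55 7b 50.
Inner input = 59 55 7b 50 ∥ 86.
Inner hash: even-index sum = 346 mod 256 = 90; odd-index sum = 165 mod 256 = 165 → 5a a5.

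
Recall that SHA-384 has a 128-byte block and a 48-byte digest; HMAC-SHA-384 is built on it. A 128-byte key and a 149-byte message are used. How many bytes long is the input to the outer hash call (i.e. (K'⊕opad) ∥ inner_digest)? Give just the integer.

Key is 128 ≤ 128 bytes, zero-padded: |K'| = 128.
Outer input = (K'⊕opad) ∥ H(inner) → 128 + 48 = 176 bytes.

176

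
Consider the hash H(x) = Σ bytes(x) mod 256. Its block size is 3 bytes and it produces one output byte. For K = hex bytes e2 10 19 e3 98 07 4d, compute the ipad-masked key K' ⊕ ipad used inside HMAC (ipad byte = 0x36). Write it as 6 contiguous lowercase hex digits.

Key hex bytes e2 10 19 e3 98 07 4d is 7 bytes > B = 3, so hash it first: H(key) = da, then zero-pad to 3 bytes: K' = da 00 00.
XOR each byte with 0x36: da⊕36=ec, 00⊕36=36, 00⊕36=36.

ec3636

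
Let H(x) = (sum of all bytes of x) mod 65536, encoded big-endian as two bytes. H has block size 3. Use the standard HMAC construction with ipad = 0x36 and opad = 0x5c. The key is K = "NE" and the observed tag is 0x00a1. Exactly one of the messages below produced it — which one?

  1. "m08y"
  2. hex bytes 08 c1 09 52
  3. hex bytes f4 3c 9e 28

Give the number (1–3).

Key "NE" = 4e 45 is 2 bytes ≤ B = 3; zero-pad to 3 bytes: K' = 4e 45 00.
K' ⊕ ipad = 78 73 36; K' ⊕ opad = 12 19 5c.
m1: inner = H(78 73 36 6d 30 38 79) = 02 6f; tag = H(12 19 5c 02 6f) = 00f8
m2: inner = H(78 73 36 08 c1 09 52) = 02 45; tag = H(12 19 5c 02 45) = 00ce
m3: inner = H(78 73 36 f4 3c 9e 28) = 03 17; tag = H(12 19 5c 03 17) = 00a1 ← matches

3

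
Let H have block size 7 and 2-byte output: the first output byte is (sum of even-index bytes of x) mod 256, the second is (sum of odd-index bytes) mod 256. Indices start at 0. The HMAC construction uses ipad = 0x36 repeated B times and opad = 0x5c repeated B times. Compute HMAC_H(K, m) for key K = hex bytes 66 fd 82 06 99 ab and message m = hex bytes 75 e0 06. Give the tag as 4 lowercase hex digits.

Key hex bytes 66 fd 82 06 99 ab is 6 bytes ≤ B = 7; zero-pad to 7 bytes: K' = 66 fd 82 06 99 ab 00.
K' ⊕ ipad = 50 cb b4 30 af 9d 36.  K' ⊕ opad = 3a a1 de 5a c5 f7 5c.
Inner input = (K'⊕ipad) ∥ m = 50 cb b4 30 af 9d 36 ∥ 75 e0 06.
Inner hash: even-index sum = 713 mod 256 = 201; odd-index sum = 531 mod 256 = 19 → c9 13.
Outer input = (K'⊕opad) ∥ inner = 3a a1 de 5a c5 f7 5c ∥ c9 13.
Outer hash (tag): even-index sum = 588 mod 256 = 76; odd-index sum = 699 mod 256 = 187 → 4c bb.

4cbb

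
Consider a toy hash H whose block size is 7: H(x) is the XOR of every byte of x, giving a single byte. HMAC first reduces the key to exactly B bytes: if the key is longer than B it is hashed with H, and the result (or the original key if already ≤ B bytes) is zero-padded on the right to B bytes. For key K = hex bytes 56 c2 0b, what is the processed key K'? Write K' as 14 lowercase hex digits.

56c20b00000000

Key hex bytes 56 c2 0b is 3 bytes ≤ B = 7; zero-pad to 7 bytes: K' = 56 c2 0b 00 00 00 00.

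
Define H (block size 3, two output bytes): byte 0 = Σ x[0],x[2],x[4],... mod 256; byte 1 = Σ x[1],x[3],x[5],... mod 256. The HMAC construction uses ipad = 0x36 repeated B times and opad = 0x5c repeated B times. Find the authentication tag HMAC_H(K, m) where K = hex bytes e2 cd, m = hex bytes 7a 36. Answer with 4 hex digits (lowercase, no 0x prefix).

8fd1

Key hex bytes e2 cd is 2 bytes ≤ B = 3; zero-pad to 3 bytes: K' = e2 cd 00.
K' ⊕ ipad = d4 fb 36.  K' ⊕ opad = be 91 5c.
Inner input = (K'⊕ipad) ∥ m = d4 fb 36 ∥ 7a 36.
Inner hash: even-index sum = 320 mod 256 = 64; odd-index sum = 373 mod 256 = 117 → 40 75.
Outer input = (K'⊕opad) ∥ inner = be 91 5c ∥ 40 75.
Outer hash (tag): even-index sum = 399 mod 256 = 143; odd-index sum = 209 mod 256 = 209 → 8f d1.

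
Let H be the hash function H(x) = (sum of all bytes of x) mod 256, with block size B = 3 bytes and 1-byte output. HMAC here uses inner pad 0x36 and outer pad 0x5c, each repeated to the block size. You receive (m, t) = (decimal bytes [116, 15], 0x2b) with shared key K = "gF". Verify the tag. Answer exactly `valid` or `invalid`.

Key "gF" = 67 46 is 2 bytes ≤ B = 3; zero-pad to 3 bytes: K' = 67 46 00.
K' ⊕ ipad = 51 70 36; K' ⊕ opad = 3b 1a 5c.
Inner hash: sum = 81+112+54+116+15 = 378; mod 256 = 122 → 7a.
Outer hash (recomputed tag): sum = 59+26+92+122 = 299; mod 256 = 43 → 2b.
Recomputed tag = 2b; claimed = 2b → match.

valid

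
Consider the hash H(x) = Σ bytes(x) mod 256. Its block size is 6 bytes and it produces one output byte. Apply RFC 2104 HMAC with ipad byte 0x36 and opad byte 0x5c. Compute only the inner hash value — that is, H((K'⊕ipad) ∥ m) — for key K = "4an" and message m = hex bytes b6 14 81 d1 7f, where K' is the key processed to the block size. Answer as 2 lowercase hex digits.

Key "4an" = 34 61 6e is 3 bytes ≤ B = 6; zero-pad to 6 bytes: K' = 34 61 6e 00 00 00.
K' ⊕ ipad = 02 57 58 36 36 36.
Inner input = 02 57 58 36 36 36 ∥ b6 14 81 d1 7f.
Inner hash: sum = 2+87+88+54+54+54+182+20+129+209+127 = 1006; mod 256 = 238 → ee.

ee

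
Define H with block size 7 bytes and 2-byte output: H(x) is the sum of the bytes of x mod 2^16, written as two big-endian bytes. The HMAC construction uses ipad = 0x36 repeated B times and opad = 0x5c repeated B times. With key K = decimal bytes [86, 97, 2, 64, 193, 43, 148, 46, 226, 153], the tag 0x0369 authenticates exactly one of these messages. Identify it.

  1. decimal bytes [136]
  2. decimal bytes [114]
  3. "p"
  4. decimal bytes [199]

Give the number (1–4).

2

Key decimal bytes [86, 97, 2, 64, 193, 43, 148, 46, 226, 153] = 56 61 02 40 c1 2b 94 2e e2 99 is 10 bytes > B = 7, so hash it first: H(key) = 04 22, then zero-pad to 7 bytes: K' = 04 22 00 00 00 00 00.
K' ⊕ ipad = 32 14 36 36 36 36 36; K' ⊕ opad = 58 7e 5c 5c 5c 5c 5c.
m1: inner = H(32 14 36 36 36 36 36 88) = 01 dc; tag = H(58 7e 5c 5c 5c 5c 5c 01 dc) = 037f
m2: inner = H(32 14 36 36 36 36 36 72) = 01 c6; tag = H(58 7e 5c 5c 5c 5c 5c 01 c6) = 0369 ← matches
m3: inner = H(32 14 36 36 36 36 36 70) = 01 c4; tag = H(58 7e 5c 5c 5c 5c 5c 01 c4) = 0367
m4: inner = H(32 14 36 36 36 36 36 c7) = 02 1b; tag = H(58 7e 5c 5c 5c 5c 5c 02 1b) = 02bf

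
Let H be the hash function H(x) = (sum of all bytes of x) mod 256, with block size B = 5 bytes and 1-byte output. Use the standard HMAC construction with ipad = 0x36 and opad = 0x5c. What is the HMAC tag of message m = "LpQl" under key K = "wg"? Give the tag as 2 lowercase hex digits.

Key "wg" = 77 67 is 2 bytes ≤ B = 5; zero-pad to 5 bytes: K' = 77 67 00 00 00.
K' ⊕ ipad = 41 51 36 36 36.  K' ⊕ opad = 2b 3b 5c 5c 5c.
Inner input = (K'⊕ipad) ∥ m = 41 51 36 36 36 ∥ 4c 70 51 6c.
Inner hash: sum = 65+81+54+54+54+76+112+81+108 = 685; mod 256 = 173 → ad.
Outer input = (K'⊕opad) ∥ inner = 2b 3b 5c 5c 5c ∥ ad.
Outer hash (tag): sum = 43+59+92+92+92+173 = 551; mod 256 = 39 → 27.

27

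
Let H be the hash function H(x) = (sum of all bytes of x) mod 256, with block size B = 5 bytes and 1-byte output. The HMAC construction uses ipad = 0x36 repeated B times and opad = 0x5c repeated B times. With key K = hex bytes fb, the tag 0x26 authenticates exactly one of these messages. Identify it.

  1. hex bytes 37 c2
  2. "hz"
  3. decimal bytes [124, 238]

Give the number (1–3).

Key hex bytes fb is 1 byte ≤ B = 5; zero-pad to 5 bytes: K' = fb 00 00 00 00.
K' ⊕ ipad = cd 36 36 36 36; K' ⊕ opad = a7 5c 5c 5c 5c.
m1: inner = H(cd 36 36 36 36 37 c2) = 9e; tag = H(a7 5c 5c 5c 5c 9e) = b5
m2: inner = H(cd 36 36 36 36 68 7a) = 87; tag = H(a7 5c 5c 5c 5c 87) = 9e
m3: inner = H(cd 36 36 36 36 7c ee) = 0f; tag = H(a7 5c 5c 5c 5c 0f) = 26 ← matches

3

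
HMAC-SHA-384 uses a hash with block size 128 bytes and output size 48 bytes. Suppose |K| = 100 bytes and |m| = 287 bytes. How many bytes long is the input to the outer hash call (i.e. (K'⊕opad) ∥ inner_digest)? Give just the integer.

Key is 100 ≤ 128 bytes, zero-padded: |K'| = 128.
Outer input = (K'⊕opad) ∥ H(inner) → 128 + 48 = 176 bytes.

176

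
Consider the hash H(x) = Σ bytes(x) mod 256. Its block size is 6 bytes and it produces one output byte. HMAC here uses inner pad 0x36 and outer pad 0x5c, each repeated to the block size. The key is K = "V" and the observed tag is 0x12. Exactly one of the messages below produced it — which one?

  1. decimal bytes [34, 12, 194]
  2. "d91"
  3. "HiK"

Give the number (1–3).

2

Key "V" = 56 is 1 byte ≤ B = 6; zero-pad to 6 bytes: K' = 56 00 00 00 00 00.
K' ⊕ ipad = 60 36 36 36 36 36; K' ⊕ opad = 0a 5c 5c 5c 5c 5c.
m1: inner = H(60 36 36 36 36 36 22 0c c2) = 5e; tag = H(0a 5c 5c 5c 5c 5c 5e) = 34
m2: inner = H(60 36 36 36 36 36 64 39 31) = 3c; tag = H(0a 5c 5c 5c 5c 5c 3c) = 12 ← matches
m3: inner = H(60 36 36 36 36 36 48 69 4b) = 6a; tag = H(0a 5c 5c 5c 5c 5c 6a) = 40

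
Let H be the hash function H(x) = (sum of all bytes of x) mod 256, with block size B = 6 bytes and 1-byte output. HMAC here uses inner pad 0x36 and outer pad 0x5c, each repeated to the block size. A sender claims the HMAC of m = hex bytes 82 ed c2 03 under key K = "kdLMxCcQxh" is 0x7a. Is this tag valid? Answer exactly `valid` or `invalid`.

Key "kdLMxCcQxh" = 6b 64 4c 4d 78 43 63 51 78 68 is 10 bytes > B = 6, so hash it first: H(key) = b7, then zero-pad to 6 bytes: K' = b7 00 00 00 00 00.
K' ⊕ ipad = 81 36 36 36 36 36; K' ⊕ opad = eb 5c 5c 5c 5c 5c.
Inner hash: sum = 129+54+54+54+54+54+130+237+194+3 = 963; mod 256 = 195 → c3.
Outer hash (recomputed tag): sum = 235+92+92+92+92+92+195 = 890; mod 256 = 122 → 7a.
Recomputed tag = 7a; claimed = 7a → match.

valid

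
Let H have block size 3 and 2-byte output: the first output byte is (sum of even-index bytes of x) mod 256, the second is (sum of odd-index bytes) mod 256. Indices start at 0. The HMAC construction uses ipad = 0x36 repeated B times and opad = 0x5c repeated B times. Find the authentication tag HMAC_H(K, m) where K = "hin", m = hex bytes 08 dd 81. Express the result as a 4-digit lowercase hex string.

Key "hin" = 68 69 6e is exactly B = 3 bytes: K' = 68 69 6e.
K' ⊕ ipad = 5e 5f 58.  K' ⊕ opad = 34 35 32.
Inner input = (K'⊕ipad) ∥ m = 5e 5f 58 ∥ 08 dd 81.
Inner hash: even-index sum = 403 mod 256 = 147; odd-index sum = 232 mod 256 = 232 → 93 e8.
Outer input = (K'⊕opad) ∥ inner = 34 35 32 ∥ 93 e8.
Outer hash (tag): even-index sum = 334 mod 256 = 78; odd-index sum = 200 mod 256 = 200 → 4e c8.

4ec8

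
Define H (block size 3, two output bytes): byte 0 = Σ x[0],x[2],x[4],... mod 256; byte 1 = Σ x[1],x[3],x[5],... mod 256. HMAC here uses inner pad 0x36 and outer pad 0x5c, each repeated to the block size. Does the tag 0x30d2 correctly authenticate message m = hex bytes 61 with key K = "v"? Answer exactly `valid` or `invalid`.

Key "v" = 76 is 1 byte ≤ B = 3; zero-pad to 3 bytes: K' = 76 00 00.
K' ⊕ ipad = 40 36 36; K' ⊕ opad = 2a 5c 5c.
Inner hash: even-index sum = 118 mod 256 = 118; odd-index sum = 151 mod 256 = 151 → 76 97.
Outer hash (recomputed tag): even-index sum = 285 mod 256 = 29; odd-index sum = 210 mod 256 = 210 → 1d d2.
Recomputed tag = 1dd2; claimed = 30d2 → mismatch.

invalid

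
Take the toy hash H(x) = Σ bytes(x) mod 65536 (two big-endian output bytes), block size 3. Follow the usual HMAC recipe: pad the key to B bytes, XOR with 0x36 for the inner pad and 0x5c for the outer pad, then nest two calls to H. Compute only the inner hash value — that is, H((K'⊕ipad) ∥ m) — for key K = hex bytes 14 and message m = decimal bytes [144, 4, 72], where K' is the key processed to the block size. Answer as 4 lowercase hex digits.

Key hex bytes 14 is 1 byte ≤ B = 3; zero-pad to 3 bytes: K' = 14 00 00.
K' ⊕ ipad = 22 36 36.
Inner input = 22 36 36 ∥ 90 04 48.
Inner hash: sum = 34+54+54+144+4+72 = 362 → 01 6a.

016a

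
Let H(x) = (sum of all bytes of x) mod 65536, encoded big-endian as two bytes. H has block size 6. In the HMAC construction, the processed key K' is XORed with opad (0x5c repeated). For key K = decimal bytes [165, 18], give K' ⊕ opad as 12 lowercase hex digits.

f94e5c5c5c5c

Key decimal bytes [165, 18] = a5 12 is 2 bytes ≤ B = 6; zero-pad to 6 bytes: K' = a5 12 00 00 00 00.
XOR each byte with 0x5c: a5⊕5c=f9, 12⊕5c=4e, 00⊕5c=5c, 00⊕5c=5c, 00⊕5c=5c, 00⊕5c=5c.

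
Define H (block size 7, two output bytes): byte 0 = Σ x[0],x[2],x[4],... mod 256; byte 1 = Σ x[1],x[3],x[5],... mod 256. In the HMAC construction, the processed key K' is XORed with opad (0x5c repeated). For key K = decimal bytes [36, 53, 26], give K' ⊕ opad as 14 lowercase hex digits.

7869465c5c5c5c

Key decimal bytes [36, 53, 26] = 24 35 1a is 3 bytes ≤ B = 7; zero-pad to 7 bytes: K' = 24 35 1a 00 00 00 00.
XOR each byte with 0x5c: 24⊕5c=78, 35⊕5c=69, 1a⊕5c=46, 00⊕5c=5c, 00⊕5c=5c, 00⊕5c=5c, 00⊕5c=5c.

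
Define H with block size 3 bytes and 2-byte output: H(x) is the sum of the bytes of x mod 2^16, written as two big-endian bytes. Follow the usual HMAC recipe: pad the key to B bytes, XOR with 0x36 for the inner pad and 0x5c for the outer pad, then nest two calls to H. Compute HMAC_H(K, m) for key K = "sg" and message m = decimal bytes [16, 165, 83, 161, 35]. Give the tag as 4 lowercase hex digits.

0160

Key "sg" = 73 67 is 2 bytes ≤ B = 3; zero-pad to 3 bytes: K' = 73 67 00.
K' ⊕ ipad = 45 51 36.  K' ⊕ opad = 2f 3b 5c.
Inner input = (K'⊕ipad) ∥ m = 45 51 36 ∥ 10 a5 53 a1 23.
Inner hash: sum = 69+81+54+16+165+83+161+35 = 664 → 02 98.
Outer input = (K'⊕opad) ∥ inner = 2f 3b 5c ∥ 02 98.
Outer hash (tag): sum = 47+59+92+2+152 = 352 → 01 60.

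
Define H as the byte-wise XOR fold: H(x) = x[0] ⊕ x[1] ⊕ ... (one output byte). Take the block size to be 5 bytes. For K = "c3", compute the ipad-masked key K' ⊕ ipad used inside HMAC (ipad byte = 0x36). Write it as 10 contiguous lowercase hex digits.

5505363636

Key "c3" = 63 33 is 2 bytes ≤ B = 5; zero-pad to 5 bytes: K' = 63 33 00 00 00.
XOR each byte with 0x36: 63⊕36=55, 33⊕36=05, 00⊕36=36, 00⊕36=36, 00⊕36=36.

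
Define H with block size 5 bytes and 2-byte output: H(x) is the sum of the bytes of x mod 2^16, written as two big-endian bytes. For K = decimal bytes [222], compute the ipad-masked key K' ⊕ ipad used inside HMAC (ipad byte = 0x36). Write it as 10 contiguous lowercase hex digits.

Key decimal bytes [222] = de is 1 byte ≤ B = 5; zero-pad to 5 bytes: K' = de 00 00 00 00.
XOR each byte with 0x36: de⊕36=e8, 00⊕36=36, 00⊕36=36, 00⊕36=36, 00⊕36=36.

e836363636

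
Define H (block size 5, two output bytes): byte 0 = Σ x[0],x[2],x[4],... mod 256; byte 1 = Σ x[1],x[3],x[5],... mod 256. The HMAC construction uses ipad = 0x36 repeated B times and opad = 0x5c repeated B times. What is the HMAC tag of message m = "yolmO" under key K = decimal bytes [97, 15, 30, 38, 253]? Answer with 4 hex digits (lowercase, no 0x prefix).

Key decimal bytes [97, 15, 30, 38, 253] = 61 0f 1e 26 fd is exactly B = 5 bytes: K' = 61 0f 1e 26 fd.
K' ⊕ ipad = 57 39 28 10 cb.  K' ⊕ opad = 3d 53 42 7a a1.
Inner input = (K'⊕ipad) ∥ m = 57 39 28 10 cb ∥ 79 6f 6c 6d 4f.
Inner hash: even-index sum = 550 mod 256 = 38; odd-index sum = 381 mod 256 = 125 → 26 7d.
Outer input = (K'⊕opad) ∥ inner = 3d 53 42 7a a1 ∥ 26 7d.
Outer hash (tag): even-index sum = 413 mod 256 = 157; odd-index sum = 243 mod 256 = 243 → 9d f3.

9df3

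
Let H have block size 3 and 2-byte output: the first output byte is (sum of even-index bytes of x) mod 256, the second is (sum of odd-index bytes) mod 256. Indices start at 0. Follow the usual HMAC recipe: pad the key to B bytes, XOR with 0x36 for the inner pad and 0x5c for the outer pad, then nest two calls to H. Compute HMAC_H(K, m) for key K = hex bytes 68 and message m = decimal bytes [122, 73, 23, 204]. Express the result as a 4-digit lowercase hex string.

5705

Key hex bytes 68 is 1 byte ≤ B = 3; zero-pad to 3 bytes: K' = 68 00 00.
K' ⊕ ipad = 5e 36 36.  K' ⊕ opad = 34 5c 5c.
Inner input = (K'⊕ipad) ∥ m = 5e 36 36 ∥ 7a 49 17 cc.
Inner hash: even-index sum = 425 mod 256 = 169; odd-index sum = 199 mod 256 = 199 → a9 c7.
Outer input = (K'⊕opad) ∥ inner = 34 5c 5c ∥ a9 c7.
Outer hash (tag): even-index sum = 343 mod 256 = 87; odd-index sum = 261 mod 256 = 5 → 57 05.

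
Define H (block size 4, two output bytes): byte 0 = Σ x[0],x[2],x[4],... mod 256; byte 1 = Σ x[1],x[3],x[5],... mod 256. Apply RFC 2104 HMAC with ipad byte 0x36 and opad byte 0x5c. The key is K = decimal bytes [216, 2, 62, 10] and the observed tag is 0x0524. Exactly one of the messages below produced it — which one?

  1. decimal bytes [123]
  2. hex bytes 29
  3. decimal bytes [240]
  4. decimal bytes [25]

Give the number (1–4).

Key decimal bytes [216, 2, 62, 10] = d8 02 3e 0a is exactly B = 4 bytes: K' = d8 02 3e 0a.
K' ⊕ ipad = ee 34 08 3c; K' ⊕ opad = 84 5e 62 56.
m1: inner = H(ee 34 08 3c 7b) = 71 70; tag = H(84 5e 62 56 71 70) = 5724
m2: inner = H(ee 34 08 3c 29) = 1f 70; tag = H(84 5e 62 56 1f 70) = 0524 ← matches
m3: inner = H(ee 34 08 3c f0) = e6 70; tag = H(84 5e 62 56 e6 70) = cc24
m4: inner = H(ee 34 08 3c 19) = 0f 70; tag = H(84 5e 62 56 0f 70) = f524

2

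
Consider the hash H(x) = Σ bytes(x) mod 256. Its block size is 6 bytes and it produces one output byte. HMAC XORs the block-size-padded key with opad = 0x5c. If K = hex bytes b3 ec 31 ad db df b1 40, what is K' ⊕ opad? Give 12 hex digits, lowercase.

745c5c5c5c5c

Key hex bytes b3 ec 31 ad db df b1 40 is 8 bytes > B = 6, so hash it first: H(key) = 28, then zero-pad to 6 bytes: K' = 28 00 00 00 00 00.
XOR each byte with 0x5c: 28⊕5c=74, 00⊕5c=5c, 00⊕5c=5c, 00⊕5c=5c, 00⊕5c=5c, 00⊕5c=5c.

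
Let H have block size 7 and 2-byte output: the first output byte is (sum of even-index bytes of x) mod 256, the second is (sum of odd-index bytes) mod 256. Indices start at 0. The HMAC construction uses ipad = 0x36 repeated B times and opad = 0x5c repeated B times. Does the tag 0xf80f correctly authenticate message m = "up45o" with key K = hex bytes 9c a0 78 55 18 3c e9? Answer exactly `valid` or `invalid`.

Key hex bytes 9c a0 78 55 18 3c e9 is exactly B = 7 bytes: K' = 9c a0 78 55 18 3c e9.
K' ⊕ ipad = aa 96 4e 63 2e 0a df; K' ⊕ opad = c0 fc 24 09 44 60 b5.
Inner hash: even-index sum = 682 mod 256 = 170; odd-index sum = 539 mod 256 = 27 → aa 1b.
Outer hash (recomputed tag): even-index sum = 504 mod 256 = 248; odd-index sum = 527 mod 256 = 15 → f8 0f.
Recomputed tag = f80f; claimed = f80f → match.

valid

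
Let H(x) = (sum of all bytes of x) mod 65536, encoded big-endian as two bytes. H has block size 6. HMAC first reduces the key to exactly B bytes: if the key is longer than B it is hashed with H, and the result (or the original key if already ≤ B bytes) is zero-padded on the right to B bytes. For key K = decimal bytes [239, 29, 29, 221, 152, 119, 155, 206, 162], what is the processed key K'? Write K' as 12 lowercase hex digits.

|K| = 9 > B = 6, so first hash the key.
H(K): sum = 239+29+29+221+152+119+155+206+162 = 1312 → 05 20.
Zero-pad H(K) = 05 20 to 6 bytes: K' = 05 20 00 00 00 00.

052000000000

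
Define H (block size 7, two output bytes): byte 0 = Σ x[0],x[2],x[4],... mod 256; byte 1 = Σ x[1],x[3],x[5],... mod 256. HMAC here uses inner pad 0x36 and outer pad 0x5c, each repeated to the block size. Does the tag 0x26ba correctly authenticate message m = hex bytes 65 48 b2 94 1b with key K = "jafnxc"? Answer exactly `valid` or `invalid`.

valid

Key "jafnxc" = 6a 61 66 6e 78 63 is 6 bytes ≤ B = 7; zero-pad to 7 bytes: K' = 6a 61 66 6e 78 63 00.
K' ⊕ ipad = 5c 57 50 58 4e 55 36; K' ⊕ opad = 36 3d 3a 32 24 3f 5c.
Inner hash: even-index sum = 524 mod 256 = 12; odd-index sum = 566 mod 256 = 54 → 0c 36.
Outer hash (recomputed tag): even-index sum = 294 mod 256 = 38; odd-index sum = 186 mod 256 = 186 → 26 ba.
Recomputed tag = 26ba; claimed = 26ba → match.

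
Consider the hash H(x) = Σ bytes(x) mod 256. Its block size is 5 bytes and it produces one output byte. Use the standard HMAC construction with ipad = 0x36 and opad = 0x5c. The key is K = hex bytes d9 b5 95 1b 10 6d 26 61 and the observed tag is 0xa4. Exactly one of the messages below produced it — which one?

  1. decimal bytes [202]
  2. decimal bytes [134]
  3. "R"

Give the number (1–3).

1

Key hex bytes d9 b5 95 1b 10 6d 26 61 is 8 bytes > B = 5, so hash it first: H(key) = 42, then zero-pad to 5 bytes: K' = 42 00 00 00 00.
K' ⊕ ipad = 74 36 36 36 36; K' ⊕ opad = 1e 5c 5c 5c 5c.
m1: inner = H(74 36 36 36 36 ca) = 16; tag = H(1e 5c 5c 5c 5c 16) = a4 ← matches
m2: inner = H(74 36 36 36 36 86) = d2; tag = H(1e 5c 5c 5c 5c d2) = 60
m3: inner = H(74 36 36 36 36 52) = 9e; tag = H(1e 5c 5c 5c 5c 9e) = 2c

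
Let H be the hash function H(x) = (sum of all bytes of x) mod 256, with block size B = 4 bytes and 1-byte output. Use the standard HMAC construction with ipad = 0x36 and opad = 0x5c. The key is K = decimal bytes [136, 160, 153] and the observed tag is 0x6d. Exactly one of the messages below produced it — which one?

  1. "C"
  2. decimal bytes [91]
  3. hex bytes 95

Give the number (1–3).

Key decimal bytes [136, 160, 153] = 88 a0 99 is 3 bytes ≤ B = 4; zero-pad to 4 bytes: K' = 88 a0 99 00.
K' ⊕ ipad = be 96 af 36; K' ⊕ opad = d4 fc c5 5c.
m1: inner = H(be 96 af 36 43) = 7c; tag = H(d4 fc c5 5c 7c) = 6d ← matches
m2: inner = H(be 96 af 36 5b) = 94; tag = H(d4 fc c5 5c 94) = 85
m3: inner = H(be 96 af 36 95) = ce; tag = H(d4 fc c5 5c ce) = bf

1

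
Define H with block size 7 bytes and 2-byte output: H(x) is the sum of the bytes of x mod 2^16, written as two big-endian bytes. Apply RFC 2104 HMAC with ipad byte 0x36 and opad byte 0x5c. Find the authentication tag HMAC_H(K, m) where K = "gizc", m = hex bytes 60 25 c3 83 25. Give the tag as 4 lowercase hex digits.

Key "gizc" = 67 69 7a 63 is 4 bytes ≤ B = 7; zero-pad to 7 bytes: K' = 67 69 7a 63 00 00 00.
K' ⊕ ipad = 51 5f 4c 55 36 36 36.  K' ⊕ opad = 3b 35 26 3f 5c 5c 5c.
Inner input = (K'⊕ipad) ∥ m = 51 5f 4c 55 36 36 36 ∥ 60 25 c3 83 25.
Inner hash: sum = 81+95+76+85+54+54+54+96+37+195+131+37 = 995 → 03 e3.
Outer input = (K'⊕opad) ∥ inner = 3b 35 26 3f 5c 5c 5c ∥ 03 e3.
Outer hash (tag): sum = 59+53+38+63+92+92+92+3+227 = 719 → 02 cf.

02cf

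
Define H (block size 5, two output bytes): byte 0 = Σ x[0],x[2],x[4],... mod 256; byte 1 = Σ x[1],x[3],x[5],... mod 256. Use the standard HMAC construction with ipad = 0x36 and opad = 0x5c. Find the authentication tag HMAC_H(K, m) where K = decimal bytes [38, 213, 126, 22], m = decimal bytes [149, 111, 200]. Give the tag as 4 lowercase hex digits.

58d0

Key decimal bytes [38, 213, 126, 22] = 26 d5 7e 16 is 4 bytes ≤ B = 5; zero-pad to 5 bytes: K' = 26 d5 7e 16 00.
K' ⊕ ipad = 10 e3 48 20 36.  K' ⊕ opad = 7a 89 22 4a 5c.
Inner input = (K'⊕ipad) ∥ m = 10 e3 48 20 36 ∥ 95 6f c8.
Inner hash: even-index sum = 253 mod 256 = 253; odd-index sum = 608 mod 256 = 96 → fd 60.
Outer input = (K'⊕opad) ∥ inner = 7a 89 22 4a 5c ∥ fd 60.
Outer hash (tag): even-index sum = 344 mod 256 = 88; odd-index sum = 464 mod 256 = 208 → 58 d0.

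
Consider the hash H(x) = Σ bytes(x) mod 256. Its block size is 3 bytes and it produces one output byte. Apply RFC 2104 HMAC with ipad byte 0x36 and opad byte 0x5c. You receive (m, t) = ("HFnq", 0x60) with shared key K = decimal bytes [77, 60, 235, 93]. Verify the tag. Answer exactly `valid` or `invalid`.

Key decimal bytes [77, 60, 235, 93] = 4d 3c eb 5d is 4 bytes > B = 3, so hash it first: H(key) = d1, then zero-pad to 3 bytes: K' = d1 00 00.
K' ⊕ ipad = e7 36 36; K' ⊕ opad = 8d 5c 5c.
Inner hash: sum = 231+54+54+72+70+110+113 = 704; mod 256 = 192 → c0.
Outer hash (recomputed tag): sum = 141+92+92+192 = 517; mod 256 = 5 → 05.
Recomputed tag = 05; claimed = 60 → mismatch.

invalid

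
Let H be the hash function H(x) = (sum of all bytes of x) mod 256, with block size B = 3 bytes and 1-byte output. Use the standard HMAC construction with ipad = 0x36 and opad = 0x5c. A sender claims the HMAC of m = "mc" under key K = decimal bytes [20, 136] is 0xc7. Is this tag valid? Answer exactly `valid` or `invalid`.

Key decimal bytes [20, 136] = 14 88 is 2 bytes ≤ B = 3; zero-pad to 3 bytes: K' = 14 88 00.
K' ⊕ ipad = 22 be 36; K' ⊕ opad = 48 d4 5c.
Inner hash: sum = 34+190+54+109+99 = 486; mod 256 = 230 → e6.
Outer hash (recomputed tag): sum = 72+212+92+230 = 606; mod 256 = 94 → 5e.
Recomputed tag = 5e; claimed = c7 → mismatch.

invalid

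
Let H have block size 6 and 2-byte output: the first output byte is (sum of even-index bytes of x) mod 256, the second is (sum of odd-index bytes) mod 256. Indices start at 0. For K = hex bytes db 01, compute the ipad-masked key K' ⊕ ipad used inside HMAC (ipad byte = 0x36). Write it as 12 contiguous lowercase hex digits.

ed3736363636

Key hex bytes db 01 is 2 bytes ≤ B = 6; zero-pad to 6 bytes: K' = db 01 00 00 00 00.
XOR each byte with 0x36: db⊕36=ed, 01⊕36=37, 00⊕36=36, 00⊕36=36, 00⊕36=36, 00⊕36=36.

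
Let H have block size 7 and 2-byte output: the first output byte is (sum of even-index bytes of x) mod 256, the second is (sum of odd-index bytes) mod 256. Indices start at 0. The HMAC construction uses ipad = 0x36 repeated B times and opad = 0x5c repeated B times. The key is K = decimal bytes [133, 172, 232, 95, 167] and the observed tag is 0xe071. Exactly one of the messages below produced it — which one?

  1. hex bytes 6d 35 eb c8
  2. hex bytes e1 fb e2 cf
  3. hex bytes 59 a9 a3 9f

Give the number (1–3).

2

Key decimal bytes [133, 172, 232, 95, 167] = 85 ac e8 5f a7 is 5 bytes ≤ B = 7; zero-pad to 7 bytes: K' = 85 ac e8 5f a7 00 00.
K' ⊕ ipad = b3 9a de 69 91 36 36; K' ⊕ opad = d9 f0 b4 03 fb 5c 5c.
m1: inner = H(b3 9a de 69 91 36 36 6d 35 eb c8) = 55 91; tag = H(d9 f0 b4 03 fb 5c 5c 55 91) = 75a4
m2: inner = H(b3 9a de 69 91 36 36 e1 fb e2 cf) = 22 fc; tag = H(d9 f0 b4 03 fb 5c 5c 22 fc) = e071 ← matches
m3: inner = H(b3 9a de 69 91 36 36 59 a9 a3 9f) = a0 35; tag = H(d9 f0 b4 03 fb 5c 5c a0 35) = 19ef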